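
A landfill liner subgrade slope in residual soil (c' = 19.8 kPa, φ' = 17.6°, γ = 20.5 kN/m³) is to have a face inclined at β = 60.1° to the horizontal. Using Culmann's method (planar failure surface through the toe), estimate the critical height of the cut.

Culmann's analysis gives the critical failure plane at α_cr = (β + φ')/2 = (60.1 + 17.6)/2 = 38.9°, and the critical height
H_c = (4c'/γ) · sinβ cosφ' / [1 − cos(β − φ')]
    = (4·19.8/20.5) · sin60.1°·cos17.6° / [1 − cos(42.5°)]
    = 3.863 · 0.8669·0.9532 / [1 − 0.7373]
    = 3.863 · 0.8263 / 0.2627
    = 12.15 m

H_c = 12.15 m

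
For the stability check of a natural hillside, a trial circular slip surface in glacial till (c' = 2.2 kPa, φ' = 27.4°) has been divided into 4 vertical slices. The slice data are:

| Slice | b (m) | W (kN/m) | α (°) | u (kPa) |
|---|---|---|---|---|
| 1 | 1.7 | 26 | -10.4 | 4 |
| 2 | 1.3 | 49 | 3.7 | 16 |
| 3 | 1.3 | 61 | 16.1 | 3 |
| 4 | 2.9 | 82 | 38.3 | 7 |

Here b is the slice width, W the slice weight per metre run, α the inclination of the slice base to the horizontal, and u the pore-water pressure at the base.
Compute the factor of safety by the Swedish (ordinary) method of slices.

FS = 1.36

Ordinary method of slices: FS = Σ[c'·Δl_i + (W_i cosα_i − u_i·Δl_i)·tanφ'] / Σ W_i sinα_i, with Δl_i = b_i / cosα_i.
Slice 1: Δl = 1.7/cos(-10.4°) = 1.728 m; N'_1 = 26·cos(-10.4°) − 4·1.728 = 18.7; c'Δl = 3.80; W sinα = -4.7
Slice 2: Δl = 1.3/cos3.7° = 1.303 m; N'_2 = 49·cos3.7° − 16·1.303 = 28.1; c'Δl = 2.87; W sinα = 3.2
Slice 3: Δl = 1.3/cos16.1° = 1.353 m; N'_3 = 61·cos16.1° − 3·1.353 = 54.5; c'Δl = 2.98; W sinα = 16.9
Slice 4: Δl = 2.9/cos38.3° = 3.695 m; N'_4 = 82·cos38.3° − 7·3.695 = 38.5; c'Δl = 8.13; W sinα = 50.8
Σc'Δl = 17.8 kN/m; ΣN' = 139.7 kN/m; ΣW sinα = 66.2 kN/m
Resisting = 17.8 + 139.7·tan27.4° = 17.8 + 72.4 = 90.2 kN/m
FS = 90.2 / 66.2 = 1.363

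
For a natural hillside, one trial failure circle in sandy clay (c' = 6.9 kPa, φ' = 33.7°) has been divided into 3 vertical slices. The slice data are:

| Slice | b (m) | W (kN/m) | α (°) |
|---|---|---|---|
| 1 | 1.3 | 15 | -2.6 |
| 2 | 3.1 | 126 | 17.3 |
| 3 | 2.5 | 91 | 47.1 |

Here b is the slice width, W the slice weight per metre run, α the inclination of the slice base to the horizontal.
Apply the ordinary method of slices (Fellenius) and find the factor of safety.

Ordinary method of slices: FS = Σ[c'·Δl_i + (W_i cosα_i)·tanφ'] / Σ W_i sinα_i, with Δl_i = b_i / cosα_i.
Slice 1: Δl = 1.3/cos(-2.6°) = 1.301 m; N'_1 = 15·cos(-2.6°) = 15.0; c'Δl = 8.98; W sinα = -0.7
Slice 2: Δl = 3.1/cos17.3° = 3.247 m; N'_2 = 126·cos17.3° = 120.3; c'Δl = 22.40; W sinα = 37.5
Slice 3: Δl = 2.5/cos47.1° = 3.673 m; N'_3 = 91·cos47.1° = 61.9; c'Δl = 25.34; W sinα = 66.7
Σc'Δl = 56.7 kN/m; ΣN' = 197.2 kN/m; ΣW sinα = 103.5 kN/m
Resisting = 56.7 + 197.2·tan33.7° = 56.7 + 131.5 = 188.3 kN/m
FS = 188.3 / 103.5 = 1.820

FS = 1.82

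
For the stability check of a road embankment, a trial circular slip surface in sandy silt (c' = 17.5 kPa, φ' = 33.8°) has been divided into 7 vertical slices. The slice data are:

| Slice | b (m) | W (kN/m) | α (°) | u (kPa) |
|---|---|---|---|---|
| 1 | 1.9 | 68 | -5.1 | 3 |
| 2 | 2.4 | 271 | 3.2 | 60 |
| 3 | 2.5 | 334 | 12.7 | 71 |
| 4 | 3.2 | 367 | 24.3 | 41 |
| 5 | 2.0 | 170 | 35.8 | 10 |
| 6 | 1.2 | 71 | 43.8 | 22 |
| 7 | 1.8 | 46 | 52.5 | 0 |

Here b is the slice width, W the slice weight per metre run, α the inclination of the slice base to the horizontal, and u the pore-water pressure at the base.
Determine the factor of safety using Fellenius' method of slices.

Ordinary method of slices: FS = Σ[c'·Δl_i + (W_i cosα_i − u_i·Δl_i)·tanφ'] / Σ W_i sinα_i, with Δl_i = b_i / cosα_i.
Slice 1: Δl = 1.9/cos(-5.1°) = 1.908 m; N'_1 = 68·cos(-5.1°) − 3·1.908 = 62.0; c'Δl = 33.38; W sinα = -6.0
Slice 2: Δl = 2.4/cos3.2° = 2.404 m; N'_2 = 271·cos3.2° − 60·2.404 = 126.4; c'Δl = 42.07; W sinα = 15.1
Slice 3: Δl = 2.5/cos12.7° = 2.563 m; N'_3 = 334·cos12.7° − 71·2.563 = 143.9; c'Δl = 44.85; W sinα = 73.4
Slice 4: Δl = 3.2/cos24.3° = 3.511 m; N'_4 = 367·cos24.3° − 41·3.511 = 190.5; c'Δl = 61.44; W sinα = 151.0
Slice 5: Δl = 2.0/cos35.8° = 2.466 m; N'_5 = 170·cos35.8° − 10·2.466 = 113.2; c'Δl = 43.15; W sinα = 99.4
Slice 6: Δl = 1.2/cos43.8° = 1.663 m; N'_6 = 71·cos43.8° − 22·1.663 = 14.7; c'Δl = 29.10; W sinα = 49.1
Slice 7: Δl = 1.8/cos52.5° = 2.957 m; N'_7 = 46·cos52.5° − 0·2.957 = 28.0; c'Δl = 51.74; W sinα = 36.5
Σc'Δl = 305.7 kN/m; ΣN' = 678.7 kN/m; ΣW sinα = 418.6 kN/m
Resisting = 305.7 + 678.7·tan33.8° = 305.7 + 454.3 = 760.1 kN/m
FS = 760.1 / 418.6 = 1.816

FS = 1.82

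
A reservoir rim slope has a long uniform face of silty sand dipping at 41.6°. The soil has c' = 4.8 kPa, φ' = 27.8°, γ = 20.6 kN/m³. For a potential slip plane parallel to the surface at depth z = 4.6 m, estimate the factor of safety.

For an infinite slope with a slip plane parallel to the surface (no pore pressure): FS = [c' + γz cos²β tanφ'] / [γz sinβ cosβ].
γz = 20.6·4.6 = 94.76 kN/m²
Numerator = 4.8 + 94.76·cos²41.6°·tan27.8° = 4.8 + 94.76·0.5592·0.5272 = 32.738 kPa
Denominator = 94.76·sin41.6°·cos41.6° = 94.76·0.6639·0.7478 = 47.047 kPa
FS = 32.738 / 47.047 = 0.696

FS = 0.70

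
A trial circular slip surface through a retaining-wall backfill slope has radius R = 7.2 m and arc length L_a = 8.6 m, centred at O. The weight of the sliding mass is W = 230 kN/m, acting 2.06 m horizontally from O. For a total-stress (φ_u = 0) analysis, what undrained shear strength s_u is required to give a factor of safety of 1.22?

s_u = 9.3 kPa

FS = s_u·L_a·R / (W·d), so s_u = FS·W·d / (L_a·R).
s_u = 1.22·230·2.06 / (8.60·7.2) = 578.0 / 61.92 = 9.34 kPa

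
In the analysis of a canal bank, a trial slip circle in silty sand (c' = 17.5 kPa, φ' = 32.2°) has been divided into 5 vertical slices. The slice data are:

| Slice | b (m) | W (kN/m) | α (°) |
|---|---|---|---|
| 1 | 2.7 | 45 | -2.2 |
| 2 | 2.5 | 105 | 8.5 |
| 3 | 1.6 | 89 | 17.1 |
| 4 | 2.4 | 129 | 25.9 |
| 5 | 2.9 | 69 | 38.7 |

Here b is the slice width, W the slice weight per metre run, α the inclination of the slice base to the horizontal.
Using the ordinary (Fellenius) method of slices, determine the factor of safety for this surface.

FS = 3.49

Ordinary method of slices: FS = Σ[c'·Δl_i + (W_i cosα_i)·tanφ'] / Σ W_i sinα_i, with Δl_i = b_i / cosα_i.
Slice 1: Δl = 2.7/cos(-2.2°) = 2.702 m; N'_1 = 45·cos(-2.2°) = 45.0; c'Δl = 47.28; W sinα = -1.7
Slice 2: Δl = 2.5/cos8.5° = 2.528 m; N'_2 = 105·cos8.5° = 103.8; c'Δl = 44.24; W sinα = 15.5
Slice 3: Δl = 1.6/cos17.1° = 1.674 m; N'_3 = 89·cos17.1° = 85.1; c'Δl = 29.30; W sinα = 26.2
Slice 4: Δl = 2.4/cos25.9° = 2.668 m; N'_4 = 129·cos25.9° = 116.0; c'Δl = 46.69; W sinα = 56.3
Slice 5: Δl = 2.9/cos38.7° = 3.716 m; N'_5 = 69·cos38.7° = 53.8; c'Δl = 65.03; W sinα = 43.1
Σc'Δl = 232.5 kN/m; ΣN' = 403.8 kN/m; ΣW sinα = 139.5 kN/m
Resisting = 232.5 + 403.8·tan32.2° = 232.5 + 254.3 = 486.8 kN/m
FS = 486.8 / 139.5 = 3.491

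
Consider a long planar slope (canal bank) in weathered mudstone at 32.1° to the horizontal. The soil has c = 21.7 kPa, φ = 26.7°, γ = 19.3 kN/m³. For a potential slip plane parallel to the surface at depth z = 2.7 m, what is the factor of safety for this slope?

For an infinite slope with a slip plane parallel to the surface (no pore pressure): FS = [c + γz cos²β tanφ] / [γz sinβ cosβ].
γz = 19.3·2.7 = 52.11 kN/m²
Numerator = 21.7 + 52.11·cos²32.1°·tan26.7° = 21.7 + 52.11·0.7176·0.5029 = 40.508 kPa
Denominator = 52.11·sin32.1°·cos32.1° = 52.11·0.5314·0.8471 = 23.458 kPa
FS = 40.508 / 23.458 = 1.727

FS = 1.73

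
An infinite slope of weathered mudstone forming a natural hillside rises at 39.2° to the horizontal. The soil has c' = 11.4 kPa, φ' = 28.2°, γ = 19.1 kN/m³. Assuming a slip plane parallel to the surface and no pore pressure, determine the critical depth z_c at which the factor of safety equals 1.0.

Setting FS = 1.00 in FS = [c' + γz cos²β tanφ'] / [γz sinβ cosβ] and solving for z:
z = c' / [γ cosβ (FS·sinβ − cosβ·tanφ')]
  = 11.4 / [19.1·cos39.2°·(1.00·sin39.2° − cos39.2°·tan28.2°)]
  = 11.4 / [19.1·0.7749·(1.00·0.6320 − 0.7749·0.5362)]
  = 11.4 / 3.2046 = 3.557 m

z_c = 3.56 m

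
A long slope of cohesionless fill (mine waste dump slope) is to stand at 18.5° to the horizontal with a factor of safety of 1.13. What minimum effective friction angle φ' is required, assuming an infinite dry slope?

φ' = 20.7°

FS = tanφ'/tanβ ⇒ tanφ' = FS · tanβ = 1.13 · tan18.5° = 0.3781
φ' = arctan(0.3781) = 20.71°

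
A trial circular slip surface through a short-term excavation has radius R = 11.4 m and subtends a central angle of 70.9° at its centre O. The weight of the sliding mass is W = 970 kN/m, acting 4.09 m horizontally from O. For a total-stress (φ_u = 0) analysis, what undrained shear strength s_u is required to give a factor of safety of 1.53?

FS = s_u·L_a·R / (W·d), so s_u = FS·W·d / (L_a·R).
Arc length L_a = R·θ = 11.4·(70.9°·π/180) = 11.4·1.2374 = 14.11 m
s_u = 1.53·970·4.09 / (14.11·11.4) = 6070.0 / 160.82 = 37.74 kPa

s_u = 37.7 kPa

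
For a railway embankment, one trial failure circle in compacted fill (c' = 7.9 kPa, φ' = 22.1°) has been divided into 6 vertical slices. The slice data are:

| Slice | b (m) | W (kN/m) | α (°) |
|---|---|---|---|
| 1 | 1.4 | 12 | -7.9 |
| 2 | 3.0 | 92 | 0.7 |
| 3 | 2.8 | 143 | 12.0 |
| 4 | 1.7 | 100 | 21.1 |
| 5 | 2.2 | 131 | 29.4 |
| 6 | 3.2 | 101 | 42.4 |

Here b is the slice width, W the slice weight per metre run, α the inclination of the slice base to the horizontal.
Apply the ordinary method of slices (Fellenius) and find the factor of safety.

Ordinary method of slices: FS = Σ[c'·Δl_i + (W_i cosα_i)·tanφ'] / Σ W_i sinα_i, with Δl_i = b_i / cosα_i.
Slice 1: Δl = 1.4/cos(-7.9°) = 1.413 m; N'_1 = 12·cos(-7.9°) = 11.9; c'Δl = 11.17; W sinα = -1.6
Slice 2: Δl = 3.0/cos0.7° = 3.000 m; N'_2 = 92·cos0.7° = 92.0; c'Δl = 23.70; W sinα = 1.1
Slice 3: Δl = 2.8/cos12.0° = 2.863 m; N'_3 = 143·cos12.0° = 139.9; c'Δl = 22.61; W sinα = 29.7
Slice 4: Δl = 1.7/cos21.1° = 1.822 m; N'_4 = 100·cos21.1° = 93.3; c'Δl = 14.40; W sinα = 36.0
Slice 5: Δl = 2.2/cos29.4° = 2.525 m; N'_5 = 131·cos29.4° = 114.1; c'Δl = 19.95; W sinα = 64.3
Slice 6: Δl = 3.2/cos42.4° = 4.333 m; N'_6 = 101·cos42.4° = 74.6; c'Δl = 34.23; W sinα = 68.1
Σc'Δl = 126.1 kN/m; ΣN' = 525.8 kN/m; ΣW sinα = 197.6 kN/m
Resisting = 126.1 + 525.8·tan22.1° = 126.1 + 213.5 = 339.5 kN/m
FS = 339.5 / 197.6 = 1.718

FS = 1.72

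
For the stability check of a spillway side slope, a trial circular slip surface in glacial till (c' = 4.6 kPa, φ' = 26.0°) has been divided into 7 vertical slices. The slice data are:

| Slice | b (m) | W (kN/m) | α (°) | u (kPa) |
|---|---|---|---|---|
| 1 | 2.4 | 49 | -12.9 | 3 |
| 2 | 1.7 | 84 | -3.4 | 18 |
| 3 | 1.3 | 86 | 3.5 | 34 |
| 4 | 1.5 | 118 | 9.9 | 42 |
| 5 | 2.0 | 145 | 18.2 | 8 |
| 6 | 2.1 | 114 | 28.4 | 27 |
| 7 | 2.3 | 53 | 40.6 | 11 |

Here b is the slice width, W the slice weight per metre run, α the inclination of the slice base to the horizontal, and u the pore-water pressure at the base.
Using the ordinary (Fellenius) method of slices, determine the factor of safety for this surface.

Ordinary method of slices: FS = Σ[c'·Δl_i + (W_i cosα_i − u_i·Δl_i)·tanφ'] / Σ W_i sinα_i, with Δl_i = b_i / cosα_i.
Slice 1: Δl = 2.4/cos(-12.9°) = 2.462 m; N'_1 = 49·cos(-12.9°) − 3·2.462 = 40.4; c'Δl = 11.33; W sinα = -10.9
Slice 2: Δl = 1.7/cos(-3.4°) = 1.703 m; N'_2 = 84·cos(-3.4°) − 18·1.703 = 53.2; c'Δl = 7.83; W sinα = -5.0
Slice 3: Δl = 1.3/cos3.5° = 1.302 m; N'_3 = 86·cos3.5° − 34·1.302 = 41.6; c'Δl = 5.99; W sinα = 5.3
Slice 4: Δl = 1.5/cos9.9° = 1.523 m; N'_4 = 118·cos9.9° − 42·1.523 = 52.3; c'Δl = 7.00; W sinα = 20.3
Slice 5: Δl = 2.0/cos18.2° = 2.105 m; N'_5 = 145·cos18.2° − 8·2.105 = 120.9; c'Δl = 9.68; W sinα = 45.3
Slice 6: Δl = 2.1/cos28.4° = 2.387 m; N'_6 = 114·cos28.4° − 27·2.387 = 35.8; c'Δl = 10.98; W sinα = 54.2
Slice 7: Δl = 2.3/cos40.6° = 3.029 m; N'_7 = 53·cos40.6° − 11·3.029 = 6.9; c'Δl = 13.93; W sinα = 34.5
Σc'Δl = 66.8 kN/m; ΣN' = 351.1 kN/m; ΣW sinα = 143.6 kN/m
Resisting = 66.8 + 351.1·tan26.0° = 66.8 + 171.2 = 238.0 kN/m
FS = 238.0 / 143.6 = 1.657

FS = 1.66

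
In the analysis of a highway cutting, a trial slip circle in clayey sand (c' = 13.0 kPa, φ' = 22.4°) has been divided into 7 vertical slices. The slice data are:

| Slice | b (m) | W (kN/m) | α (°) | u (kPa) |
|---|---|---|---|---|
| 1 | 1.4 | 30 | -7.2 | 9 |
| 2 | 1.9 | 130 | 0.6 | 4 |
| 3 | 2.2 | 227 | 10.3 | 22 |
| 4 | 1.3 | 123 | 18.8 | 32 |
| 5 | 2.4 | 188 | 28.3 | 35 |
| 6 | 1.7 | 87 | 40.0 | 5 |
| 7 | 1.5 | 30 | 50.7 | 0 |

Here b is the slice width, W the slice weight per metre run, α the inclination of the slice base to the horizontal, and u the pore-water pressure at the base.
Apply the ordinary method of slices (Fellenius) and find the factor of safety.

FS = 1.64

Ordinary method of slices: FS = Σ[c'·Δl_i + (W_i cosα_i − u_i·Δl_i)·tanφ'] / Σ W_i sinα_i, with Δl_i = b_i / cosα_i.
Slice 1: Δl = 1.4/cos(-7.2°) = 1.411 m; N'_1 = 30·cos(-7.2°) − 9·1.411 = 17.1; c'Δl = 18.34; W sinα = -3.8
Slice 2: Δl = 1.9/cos0.6° = 1.900 m; N'_2 = 130·cos0.6° − 4·1.900 = 122.4; c'Δl = 24.70; W sinα = 1.4
Slice 3: Δl = 2.2/cos10.3° = 2.236 m; N'_3 = 227·cos10.3° − 22·2.236 = 174.1; c'Δl = 29.07; W sinα = 40.6
Slice 4: Δl = 1.3/cos18.8° = 1.373 m; N'_4 = 123·cos18.8° − 32·1.373 = 72.5; c'Δl = 17.85; W sinα = 39.6
Slice 5: Δl = 2.4/cos28.3° = 2.726 m; N'_5 = 188·cos28.3° − 35·2.726 = 70.1; c'Δl = 35.44; W sinα = 89.1
Slice 6: Δl = 1.7/cos40.0° = 2.219 m; N'_6 = 87·cos40.0° − 5·2.219 = 55.5; c'Δl = 28.85; W sinα = 55.9
Slice 7: Δl = 1.5/cos50.7° = 2.368 m; N'_7 = 30·cos50.7° − 0·2.368 = 19.0; c'Δl = 30.79; W sinα = 23.2
Σc'Δl = 185.0 kN/m; ΣN' = 530.8 kN/m; ΣW sinα = 246.1 kN/m
Resisting = 185.0 + 530.8·tan22.4° = 185.0 + 218.8 = 403.8 kN/m
FS = 403.8 / 246.1 = 1.641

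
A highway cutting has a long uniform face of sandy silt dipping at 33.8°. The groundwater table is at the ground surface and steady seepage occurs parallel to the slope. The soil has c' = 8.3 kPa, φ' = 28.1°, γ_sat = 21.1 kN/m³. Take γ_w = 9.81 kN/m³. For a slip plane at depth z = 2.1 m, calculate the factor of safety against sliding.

FS = 0.83

With seepage parallel to the slope and the water table at the surface, the effective normal stress on the slip plane uses the buoyant unit weight γ' = γ_sat − γ_w while the driving shear stress uses γ_sat:
FS = [c' + γ' z cos²β tanφ'] / [γ_sat z sinβ cosβ]
γ' = 21.1 − 9.81 = 11.29 kN/m³
Numerator = 8.3 + 11.29·2.1·cos²33.8°·tan28.1° = 8.3 + 11.29·2.1·0.6905·0.5340 = 17.042 kPa
Denominator = 21.1·2.1·sin33.8°·cos33.8° = 21.1·2.1·0.5563·0.8310 = 20.483 kPa
FS = 17.042 / 20.483 = 0.832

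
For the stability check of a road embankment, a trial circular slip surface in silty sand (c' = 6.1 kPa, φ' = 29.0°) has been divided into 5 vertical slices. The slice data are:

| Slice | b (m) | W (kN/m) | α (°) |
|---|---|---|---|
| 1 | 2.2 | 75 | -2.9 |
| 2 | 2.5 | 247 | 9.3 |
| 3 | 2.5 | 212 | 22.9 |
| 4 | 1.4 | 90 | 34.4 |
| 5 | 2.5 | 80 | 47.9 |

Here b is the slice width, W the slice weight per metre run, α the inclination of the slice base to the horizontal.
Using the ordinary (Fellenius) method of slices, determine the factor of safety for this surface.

Ordinary method of slices: FS = Σ[c'·Δl_i + (W_i cosα_i)·tanφ'] / Σ W_i sinα_i, with Δl_i = b_i / cosα_i.
Slice 1: Δl = 2.2/cos(-2.9°) = 2.203 m; N'_1 = 75·cos(-2.9°) = 74.9; c'Δl = 13.44; W sinα = -3.8
Slice 2: Δl = 2.5/cos9.3° = 2.533 m; N'_2 = 247·cos9.3° = 243.8; c'Δl = 15.45; W sinα = 39.9
Slice 3: Δl = 2.5/cos22.9° = 2.714 m; N'_3 = 212·cos22.9° = 195.3; c'Δl = 16.55; W sinα = 82.5
Slice 4: Δl = 1.4/cos34.4° = 1.697 m; N'_4 = 90·cos34.4° = 74.3; c'Δl = 10.35; W sinα = 50.8
Slice 5: Δl = 2.5/cos47.9° = 3.729 m; N'_5 = 80·cos47.9° = 53.6; c'Δl = 22.75; W sinα = 59.4
Σc'Δl = 78.5 kN/m; ΣN' = 641.8 kN/m; ΣW sinα = 228.8 kN/m
Resisting = 78.5 + 641.8·tan29.0° = 78.5 + 355.8 = 434.3 kN/m
FS = 434.3 / 228.8 = 1.898

FS = 1.90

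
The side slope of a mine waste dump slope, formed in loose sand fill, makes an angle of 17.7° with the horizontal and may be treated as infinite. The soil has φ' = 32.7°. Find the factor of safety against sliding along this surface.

For a dry cohesionless infinite slope the factor of safety is FS = tanφ' / tanβ.
FS = tan32.7° / tan17.7° = 0.6420 / 0.3191 = 2.012

FS = 2.01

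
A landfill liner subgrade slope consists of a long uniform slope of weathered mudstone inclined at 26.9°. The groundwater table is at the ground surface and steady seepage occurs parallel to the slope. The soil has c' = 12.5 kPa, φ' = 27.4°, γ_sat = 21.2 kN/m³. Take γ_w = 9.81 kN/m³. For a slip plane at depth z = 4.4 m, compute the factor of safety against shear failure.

FS = 0.88

With seepage parallel to the slope and the water table at the surface, the effective normal stress on the slip plane uses the buoyant unit weight γ' = γ_sat − γ_w while the driving shear stress uses γ_sat:
FS = [c' + γ' z cos²β tanφ'] / [γ_sat z sinβ cosβ]
γ' = 21.2 − 9.81 = 11.39 kN/m³
Numerator = 12.5 + 11.39·4.4·cos²26.9°·tan27.4° = 12.5 + 11.39·4.4·0.7953·0.5184 = 33.160 kPa
Denominator = 21.2·4.4·sin26.9°·cos26.9° = 21.2·4.4·0.4524·0.8918 = 37.637 kPa
FS = 33.160 / 37.637 = 0.881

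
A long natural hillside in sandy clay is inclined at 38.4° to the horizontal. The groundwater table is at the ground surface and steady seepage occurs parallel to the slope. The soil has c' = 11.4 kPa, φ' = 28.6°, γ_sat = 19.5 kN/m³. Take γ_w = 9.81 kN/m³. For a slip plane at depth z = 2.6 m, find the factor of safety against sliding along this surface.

FS = 0.80

With seepage parallel to the slope and the water table at the surface, the effective normal stress on the slip plane uses the buoyant unit weight γ' = γ_sat − γ_w while the driving shear stress uses γ_sat:
FS = [c' + γ' z cos²β tanφ'] / [γ_sat z sinβ cosβ]
γ' = 19.5 − 9.81 = 9.69 kN/m³
Numerator = 11.4 + 9.69·2.6·cos²38.4°·tan28.6° = 11.4 + 9.69·2.6·0.6142·0.5452 = 19.836 kPa
Denominator = 19.5·2.6·sin38.4°·cos38.4° = 19.5·2.6·0.6211·0.7837 = 24.680 kPa
FS = 19.836 / 24.680 = 0.804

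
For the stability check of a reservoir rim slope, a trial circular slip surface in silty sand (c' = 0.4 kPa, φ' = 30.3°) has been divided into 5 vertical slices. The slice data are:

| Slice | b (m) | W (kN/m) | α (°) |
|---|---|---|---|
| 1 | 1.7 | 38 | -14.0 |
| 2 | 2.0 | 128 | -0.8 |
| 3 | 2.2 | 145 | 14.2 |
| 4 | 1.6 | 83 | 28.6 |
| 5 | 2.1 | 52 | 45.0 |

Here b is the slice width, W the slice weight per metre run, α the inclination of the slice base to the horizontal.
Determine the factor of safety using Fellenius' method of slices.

Ordinary method of slices: FS = Σ[c'·Δl_i + (W_i cosα_i)·tanφ'] / Σ W_i sinα_i, with Δl_i = b_i / cosα_i.
Slice 1: Δl = 1.7/cos(-14.0°) = 1.752 m; N'_1 = 38·cos(-14.0°) = 36.9; c'Δl = 0.70; W sinα = -9.2
Slice 2: Δl = 2.0/cos(-0.8°) = 2.000 m; N'_2 = 128·cos(-0.8°) = 128.0; c'Δl = 0.80; W sinα = -1.8
Slice 3: Δl = 2.2/cos14.2° = 2.269 m; N'_3 = 145·cos14.2° = 140.6; c'Δl = 0.91; W sinα = 35.6
Slice 4: Δl = 1.6/cos28.6° = 1.822 m; N'_4 = 83·cos28.6° = 72.9; c'Δl = 0.73; W sinα = 39.7
Slice 5: Δl = 2.1/cos45.0° = 2.970 m; N'_5 = 52·cos45.0° = 36.8; c'Δl = 1.19; W sinα = 36.8
Σc'Δl = 4.3 kN/m; ΣN' = 415.1 kN/m; ΣW sinα = 101.1 kN/m
Resisting = 4.3 + 415.1·tan30.3° = 4.3 + 242.5 = 246.9 kN/m
FS = 246.9 / 101.1 = 2.442

FS = 2.44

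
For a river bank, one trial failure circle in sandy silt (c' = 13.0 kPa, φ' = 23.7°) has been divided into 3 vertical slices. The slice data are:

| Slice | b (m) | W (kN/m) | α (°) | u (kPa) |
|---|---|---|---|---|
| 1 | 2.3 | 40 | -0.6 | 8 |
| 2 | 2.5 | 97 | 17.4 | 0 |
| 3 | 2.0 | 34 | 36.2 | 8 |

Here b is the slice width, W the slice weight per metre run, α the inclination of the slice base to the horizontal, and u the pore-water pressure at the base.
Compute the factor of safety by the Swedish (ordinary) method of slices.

FS = 3.07

Ordinary method of slices: FS = Σ[c'·Δl_i + (W_i cosα_i − u_i·Δl_i)·tanφ'] / Σ W_i sinα_i, with Δl_i = b_i / cosα_i.
Slice 1: Δl = 2.3/cos(-0.6°) = 2.300 m; N'_1 = 40·cos(-0.6°) − 8·2.300 = 21.6; c'Δl = 29.90; W sinα = -0.4
Slice 2: Δl = 2.5/cos17.4° = 2.620 m; N'_2 = 97·cos17.4° − 0·2.620 = 92.6; c'Δl = 34.06; W sinα = 29.0
Slice 3: Δl = 2.0/cos36.2° = 2.478 m; N'_3 = 34·cos36.2° − 8·2.478 = 7.6; c'Δl = 32.22; W sinα = 20.1
Σc'Δl = 96.2 kN/m; ΣN' = 121.8 kN/m; ΣW sinα = 48.7 kN/m
Resisting = 96.2 + 121.8·tan23.7° = 96.2 + 53.5 = 149.6 kN/m
FS = 149.6 / 48.7 = 3.075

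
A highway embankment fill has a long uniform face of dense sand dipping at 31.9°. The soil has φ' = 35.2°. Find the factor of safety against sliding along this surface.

For a dry cohesionless infinite slope the factor of safety is FS = tanφ' / tanβ.
FS = tan35.2° / tan31.9° = 0.7054 / 0.6224 = 1.133

FS = 1.13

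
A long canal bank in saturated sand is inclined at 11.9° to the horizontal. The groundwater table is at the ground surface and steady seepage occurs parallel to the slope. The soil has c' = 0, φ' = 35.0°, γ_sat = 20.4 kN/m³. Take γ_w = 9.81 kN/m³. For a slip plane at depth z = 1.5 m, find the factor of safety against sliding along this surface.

With seepage parallel to the slope and the water table at the surface, the effective normal stress on the slip plane uses the buoyant unit weight γ' = γ_sat − γ_w while the driving shear stress uses γ_sat:
FS = [c' + γ' z cos²β tanφ'] / [γ_sat z sinβ cosβ]
(For c' = 0 this reduces to FS = (γ'/γ_sat)·tanφ'/tanβ.)
γ' = 20.4 − 9.81 = 10.59 kN/m³
Numerator = 0.0 + 10.59·1.5·cos²11.9°·tan35.0° = 0.0 + 10.59·1.5·0.9575·0.7002 = 10.650 kPa
Denominator = 20.4·1.5·sin11.9°·cos11.9° = 20.4·1.5·0.2062·0.9785 = 6.174 kPa
FS = 10.650 / 6.174 = 1.725

FS = 1.72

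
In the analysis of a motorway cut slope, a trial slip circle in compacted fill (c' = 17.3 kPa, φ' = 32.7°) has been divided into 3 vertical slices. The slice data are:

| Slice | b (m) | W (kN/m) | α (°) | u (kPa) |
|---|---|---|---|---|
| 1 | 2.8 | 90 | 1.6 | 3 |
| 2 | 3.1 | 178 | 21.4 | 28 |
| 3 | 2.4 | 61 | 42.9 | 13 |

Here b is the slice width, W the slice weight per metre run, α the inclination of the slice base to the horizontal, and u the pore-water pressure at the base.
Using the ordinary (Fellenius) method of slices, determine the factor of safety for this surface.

Ordinary method of slices: FS = Σ[c'·Δl_i + (W_i cosα_i − u_i·Δl_i)·tanφ'] / Σ W_i sinα_i, with Δl_i = b_i / cosα_i.
Slice 1: Δl = 2.8/cos1.6° = 2.801 m; N'_1 = 90·cos1.6° − 3·2.801 = 81.6; c'Δl = 48.46; W sinα = 2.5
Slice 2: Δl = 3.1/cos21.4° = 3.330 m; N'_2 = 178·cos21.4° − 28·3.330 = 72.5; c'Δl = 57.60; W sinα = 64.9
Slice 3: Δl = 2.4/cos42.9° = 3.276 m; N'_3 = 61·cos42.9° − 13·3.276 = 2.1; c'Δl = 56.68; W sinα = 41.5
Σc'Δl = 162.7 kN/m; ΣN' = 156.2 kN/m; ΣW sinα = 109.0 kN/m
Resisting = 162.7 + 156.2·tan32.7° = 162.7 + 100.3 = 263.0 kN/m
FS = 263.0 / 109.0 = 2.413

FS = 2.41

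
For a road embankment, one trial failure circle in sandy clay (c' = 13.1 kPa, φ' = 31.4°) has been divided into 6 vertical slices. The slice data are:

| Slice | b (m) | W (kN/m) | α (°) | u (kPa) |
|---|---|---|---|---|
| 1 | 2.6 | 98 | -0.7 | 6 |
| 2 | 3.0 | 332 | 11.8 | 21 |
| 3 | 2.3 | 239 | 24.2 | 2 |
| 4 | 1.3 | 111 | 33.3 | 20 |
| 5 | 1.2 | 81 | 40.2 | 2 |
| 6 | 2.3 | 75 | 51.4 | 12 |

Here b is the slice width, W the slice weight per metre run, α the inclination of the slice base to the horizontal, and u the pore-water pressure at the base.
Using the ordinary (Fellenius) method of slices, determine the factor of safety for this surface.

Ordinary method of slices: FS = Σ[c'·Δl_i + (W_i cosα_i − u_i·Δl_i)·tanφ'] / Σ W_i sinα_i, with Δl_i = b_i / cosα_i.
Slice 1: Δl = 2.6/cos(-0.7°) = 2.600 m; N'_1 = 98·cos(-0.7°) − 6·2.600 = 82.4; c'Δl = 34.06; W sinα = -1.2
Slice 2: Δl = 3.0/cos11.8° = 3.065 m; N'_2 = 332·cos11.8° − 21·3.065 = 260.6; c'Δl = 40.15; W sinα = 67.9
Slice 3: Δl = 2.3/cos24.2° = 2.522 m; N'_3 = 239·cos24.2° − 2·2.522 = 213.0; c'Δl = 33.03; W sinα = 98.0
Slice 4: Δl = 1.3/cos33.3° = 1.555 m; N'_4 = 111·cos33.3° − 20·1.555 = 61.7; c'Δl = 20.38; W sinα = 60.9
Slice 5: Δl = 1.2/cos40.2° = 1.571 m; N'_5 = 81·cos40.2° − 2·1.571 = 58.7; c'Δl = 20.58; W sinα = 52.3
Slice 6: Δl = 2.3/cos51.4° = 3.687 m; N'_6 = 75·cos51.4° − 12·3.687 = 2.6; c'Δl = 48.29; W sinα = 58.6
Σc'Δl = 196.5 kN/m; ΣN' = 678.9 kN/m; ΣW sinα = 336.5 kN/m
Resisting = 196.5 + 678.9·tan31.4° = 196.5 + 414.4 = 610.9 kN/m
FS = 610.9 / 336.5 = 1.815

FS = 1.82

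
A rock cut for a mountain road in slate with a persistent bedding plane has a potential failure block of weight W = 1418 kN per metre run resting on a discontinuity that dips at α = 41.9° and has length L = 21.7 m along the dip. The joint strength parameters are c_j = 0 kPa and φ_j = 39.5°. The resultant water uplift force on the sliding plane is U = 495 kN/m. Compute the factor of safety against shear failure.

FS = 0.49

Resolving the block weight along and normal to the plane and applying the Mohr–Coulomb strength on the joint:
N' = W cosα − U = 1418·cos41.9° − 495 = 560.4 kN/m
Driving force T = W sinα = 1418·sin41.9° = 947.0 kN/m
Resisting force R = c_j·L + N'·tanφ_j = 0·21.7 + 560.4·tan39.5° = 0.0 + 462.0 = 462.0 kN/m
FS = R / T = 462.0 / 947.0 = 0.488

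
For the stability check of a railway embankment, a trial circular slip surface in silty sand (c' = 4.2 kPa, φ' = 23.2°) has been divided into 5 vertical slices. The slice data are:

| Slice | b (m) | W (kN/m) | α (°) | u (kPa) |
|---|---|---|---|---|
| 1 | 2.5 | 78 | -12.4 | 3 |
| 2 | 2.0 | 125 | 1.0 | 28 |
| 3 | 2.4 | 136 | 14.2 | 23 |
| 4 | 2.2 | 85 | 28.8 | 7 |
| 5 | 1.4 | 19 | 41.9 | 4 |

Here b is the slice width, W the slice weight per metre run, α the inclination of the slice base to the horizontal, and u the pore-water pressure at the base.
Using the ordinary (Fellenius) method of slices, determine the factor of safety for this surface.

Ordinary method of slices: FS = Σ[c'·Δl_i + (W_i cosα_i − u_i·Δl_i)·tanφ'] / Σ W_i sinα_i, with Δl_i = b_i / cosα_i.
Slice 1: Δl = 2.5/cos(-12.4°) = 2.560 m; N'_1 = 78·cos(-12.4°) − 3·2.560 = 68.5; c'Δl = 10.75; W sinα = -16.7
Slice 2: Δl = 2.0/cos1.0° = 2.000 m; N'_2 = 125·cos1.0° − 28·2.000 = 69.0; c'Δl = 8.40; W sinα = 2.2
Slice 3: Δl = 2.4/cos14.2° = 2.476 m; N'_3 = 136·cos14.2° − 23·2.476 = 74.9; c'Δl = 10.40; W sinα = 33.4
Slice 4: Δl = 2.2/cos28.8° = 2.511 m; N'_4 = 85·cos28.8° − 7·2.511 = 56.9; c'Δl = 10.54; W sinα = 40.9
Slice 5: Δl = 1.4/cos41.9° = 1.881 m; N'_5 = 19·cos41.9° − 4·1.881 = 6.6; c'Δl = 7.90; W sinα = 12.7
Σc'Δl = 48.0 kN/m; ΣN' = 275.9 kN/m; ΣW sinα = 72.4 kN/m
Resisting = 48.0 + 275.9·tan23.2° = 48.0 + 118.3 = 166.2 kN/m
FS = 166.2 / 72.4 = 2.295

FS = 2.30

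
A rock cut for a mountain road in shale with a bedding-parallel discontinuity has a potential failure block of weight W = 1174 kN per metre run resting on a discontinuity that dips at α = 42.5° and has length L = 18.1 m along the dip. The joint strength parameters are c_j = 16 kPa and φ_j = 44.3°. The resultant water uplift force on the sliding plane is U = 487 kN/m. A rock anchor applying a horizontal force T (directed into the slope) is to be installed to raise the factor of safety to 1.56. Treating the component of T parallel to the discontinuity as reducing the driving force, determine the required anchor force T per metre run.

Resolving forces along and normal to the sliding plane, with the horizontal anchor force T adding T·sinα to the effective normal force and T·cosα acting up the plane against the driving force:
FS = [c_jL + (W cosα − U + T sinα) tanφ_j] / [W sinα − T cosα]
Without the anchor: N' = 378.6 kN/m, driving T_d = 793.1 kN/m, resisting R = 16·18.1 + 378.6·tan44.3° = 659.0 kN/m, FS = 0.83.
Setting FS = 1.56 and solving for T:
1.56·(793.1 − T cos42.5°) = 659.0 + T sin42.5°·tan44.3°
T·(sin42.5°·tan44.3° + 1.56·cos42.5°) = 1.56·793.1 − 659.0
T·(0.6756·0.9759 + 1.56·0.7373) = 1237.3 − 659.0 = 578.3
T·1.8094 = 578.3
T = 319.6 kN/m

T = 320 kN/m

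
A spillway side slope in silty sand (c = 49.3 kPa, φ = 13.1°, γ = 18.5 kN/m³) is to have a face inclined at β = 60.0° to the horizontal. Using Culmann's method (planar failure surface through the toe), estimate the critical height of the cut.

Culmann's analysis gives the critical failure plane at α_cr = (β + φ)/2 = (60.0 + 13.1)/2 = 36.5°, and the critical height
H_c = (4c/γ) · sinβ cosφ / [1 − cos(β − φ)]
    = (4·49.3/18.5) · sin60.0°·cos13.1° / [1 − cos(46.9°)]
    = 10.659 · 0.8660·0.9740 / [1 − 0.6833]
    = 10.659 · 0.8435 / 0.3167
    = 28.39 m

H_c = 28.39 m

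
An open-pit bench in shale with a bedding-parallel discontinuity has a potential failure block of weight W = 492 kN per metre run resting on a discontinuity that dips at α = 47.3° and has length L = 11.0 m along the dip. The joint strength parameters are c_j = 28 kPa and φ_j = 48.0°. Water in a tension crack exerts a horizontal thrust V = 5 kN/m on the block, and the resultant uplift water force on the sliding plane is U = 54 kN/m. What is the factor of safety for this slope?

Resolving the block weight along and normal to the plane and applying the Mohr–Coulomb strength on the joint:
N' = W cosα − U − V sinα = 492·cos47.3° − 54 − 5·sin47.3° = 276.0 kN/m
Driving force T = W sinα + V cosα = 492·sin47.3° + 5·cos47.3° = 365.0 kN/m
Resisting force R = c_j·L + N'·tanφ_j = 28·11.0 + 276.0·tan48.0° = 308.0 + 306.5 = 614.5 kN/m
FS = R / T = 614.5 / 365.0 = 1.684

FS = 1.68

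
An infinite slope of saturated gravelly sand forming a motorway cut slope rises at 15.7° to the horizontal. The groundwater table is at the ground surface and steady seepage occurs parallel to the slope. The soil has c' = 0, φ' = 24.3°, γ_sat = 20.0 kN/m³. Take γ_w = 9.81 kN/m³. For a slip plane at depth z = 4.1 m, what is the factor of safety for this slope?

With seepage parallel to the slope and the water table at the surface, the effective normal stress on the slip plane uses the buoyant unit weight γ' = γ_sat − γ_w while the driving shear stress uses γ_sat:
FS = [c' + γ' z cos²β tanφ'] / [γ_sat z sinβ cosβ]
(For c' = 0 this reduces to FS = (γ'/γ_sat)·tanφ'/tanβ.)
γ' = 20.0 − 9.81 = 10.19 kN/m³
Numerator = 0.0 + 10.19·4.1·cos²15.7°·tan24.3° = 0.0 + 10.19·4.1·0.9268·0.4515 = 17.483 kPa
Denominator = 20.0·4.1·sin15.7°·cos15.7° = 20.0·4.1·0.2706·0.9627 = 21.361 kPa
FS = 17.483 / 21.361 = 0.818

FS = 0.82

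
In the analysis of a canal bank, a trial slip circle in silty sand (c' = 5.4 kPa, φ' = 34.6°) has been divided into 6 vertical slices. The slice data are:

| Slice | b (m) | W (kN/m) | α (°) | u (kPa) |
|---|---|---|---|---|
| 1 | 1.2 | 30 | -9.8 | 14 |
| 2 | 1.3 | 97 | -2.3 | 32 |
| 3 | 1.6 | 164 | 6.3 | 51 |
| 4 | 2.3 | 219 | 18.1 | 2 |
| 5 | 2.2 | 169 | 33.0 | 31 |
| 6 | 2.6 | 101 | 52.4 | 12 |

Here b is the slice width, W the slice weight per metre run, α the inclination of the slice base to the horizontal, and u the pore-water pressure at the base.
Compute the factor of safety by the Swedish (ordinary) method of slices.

Ordinary method of slices: FS = Σ[c'·Δl_i + (W_i cosα_i − u_i·Δl_i)·tanφ'] / Σ W_i sinα_i, with Δl_i = b_i / cosα_i.
Slice 1: Δl = 1.2/cos(-9.8°) = 1.218 m; N'_1 = 30·cos(-9.8°) − 14·1.218 = 12.5; c'Δl = 6.58; W sinα = -5.1
Slice 2: Δl = 1.3/cos(-2.3°) = 1.301 m; N'_2 = 97·cos(-2.3°) − 32·1.301 = 55.3; c'Δl = 7.03; W sinα = -3.9
Slice 3: Δl = 1.6/cos6.3° = 1.610 m; N'_3 = 164·cos6.3° − 51·1.610 = 80.9; c'Δl = 8.69; W sinα = 18.0
Slice 4: Δl = 2.3/cos18.1° = 2.420 m; N'_4 = 219·cos18.1° − 2·2.420 = 203.3; c'Δl = 13.07; W sinα = 68.0
Slice 5: Δl = 2.2/cos33.0° = 2.623 m; N'_5 = 169·cos33.0° − 31·2.623 = 60.4; c'Δl = 14.17; W sinα = 92.0
Slice 6: Δl = 2.6/cos52.4° = 4.261 m; N'_6 = 101·cos52.4° − 12·4.261 = 10.5; c'Δl = 23.01; W sinα = 80.0
Σc'Δl = 72.5 kN/m; ΣN' = 422.9 kN/m; ΣW sinα = 249.1 kN/m
Resisting = 72.5 + 422.9·tan34.6° = 72.5 + 291.8 = 364.3 kN/m
FS = 364.3 / 249.1 = 1.462

FS = 1.46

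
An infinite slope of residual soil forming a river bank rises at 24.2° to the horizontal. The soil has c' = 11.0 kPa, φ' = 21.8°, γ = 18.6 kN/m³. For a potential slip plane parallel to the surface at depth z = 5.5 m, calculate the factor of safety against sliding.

FS = 1.18

For an infinite slope with a slip plane parallel to the surface (no pore pressure): FS = [c' + γz cos²β tanφ'] / [γz sinβ cosβ].
γz = 18.6·5.5 = 102.30 kN/m²
Numerator = 11.0 + 102.30·cos²24.2°·tan21.8° = 11.0 + 102.30·0.8320·0.4000 = 45.042 kPa
Denominator = 102.30·sin24.2°·cos24.2° = 102.30·0.4099·0.9121 = 38.250 kPa
FS = 45.042 / 38.250 = 1.178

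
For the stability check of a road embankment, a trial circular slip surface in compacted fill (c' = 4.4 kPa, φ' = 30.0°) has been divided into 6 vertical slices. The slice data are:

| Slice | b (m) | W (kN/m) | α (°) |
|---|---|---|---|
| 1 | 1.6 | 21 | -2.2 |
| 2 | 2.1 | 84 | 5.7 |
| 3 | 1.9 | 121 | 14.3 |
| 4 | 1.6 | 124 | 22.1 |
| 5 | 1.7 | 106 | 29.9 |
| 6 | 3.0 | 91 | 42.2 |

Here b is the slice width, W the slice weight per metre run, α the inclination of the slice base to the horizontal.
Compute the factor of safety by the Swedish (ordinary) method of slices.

Ordinary method of slices: FS = Σ[c'·Δl_i + (W_i cosα_i)·tanφ'] / Σ W_i sinα_i, with Δl_i = b_i / cosα_i.
Slice 1: Δl = 1.6/cos(-2.2°) = 1.601 m; N'_1 = 21·cos(-2.2°) = 21.0; c'Δl = 7.05; W sinα = -0.8
Slice 2: Δl = 2.1/cos5.7° = 2.110 m; N'_2 = 84·cos5.7° = 83.6; c'Δl = 9.29; W sinα = 8.3
Slice 3: Δl = 1.9/cos14.3° = 1.961 m; N'_3 = 121·cos14.3° = 117.3; c'Δl = 8.63; W sinα = 29.9
Slice 4: Δl = 1.6/cos22.1° = 1.727 m; N'_4 = 124·cos22.1° = 114.9; c'Δl = 7.60; W sinα = 46.7
Slice 5: Δl = 1.7/cos29.9° = 1.961 m; N'_5 = 106·cos29.9° = 91.9; c'Δl = 8.63; W sinα = 52.8
Slice 6: Δl = 3.0/cos42.2° = 4.050 m; N'_6 = 91·cos42.2° = 67.4; c'Δl = 17.82; W sinα = 61.1
Σc'Δl = 59.0 kN/m; ΣN' = 496.0 kN/m; ΣW sinα = 198.0 kN/m
Resisting = 59.0 + 496.0·tan30.0° = 59.0 + 286.4 = 345.4 kN/m
FS = 345.4 / 198.0 = 1.744

FS = 1.74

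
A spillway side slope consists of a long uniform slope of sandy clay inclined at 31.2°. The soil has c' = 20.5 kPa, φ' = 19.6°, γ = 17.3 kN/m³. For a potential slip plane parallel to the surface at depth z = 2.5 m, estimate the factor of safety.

FS = 1.66

For an infinite slope with a slip plane parallel to the surface (no pore pressure): FS = [c' + γz cos²β tanφ'] / [γz sinβ cosβ].
γz = 17.3·2.5 = 43.25 kN/m²
Numerator = 20.5 + 43.25·cos²31.2°·tan19.6° = 20.5 + 43.25·0.7316·0.3561 = 31.768 kPa
Denominator = 43.25·sin31.2°·cos31.2° = 43.25·0.5180·0.8554 = 19.164 kPa
FS = 31.768 / 19.164 = 1.658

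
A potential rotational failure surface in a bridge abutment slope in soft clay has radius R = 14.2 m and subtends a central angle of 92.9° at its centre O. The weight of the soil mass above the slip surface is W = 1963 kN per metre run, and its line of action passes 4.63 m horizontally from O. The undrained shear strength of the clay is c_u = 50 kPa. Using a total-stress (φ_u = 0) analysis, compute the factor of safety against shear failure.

FS = 1.80

Taking moments about the centre O, the resisting moment is provided by the undrained shear strength acting along the arc:
Arc length L_a = R·θ = 14.2·(92.9°·π/180) = 14.2·1.6214 = 23.02 m
M_R = c_u·L_a·R = 50·23.02·14.2 = 16347.1 kN·m/m
M_D = W·d = 1963·4.63 = 9088.7 kN·m/m
FS = M_R / M_D = 16347.1 / 9088.7 = 1.799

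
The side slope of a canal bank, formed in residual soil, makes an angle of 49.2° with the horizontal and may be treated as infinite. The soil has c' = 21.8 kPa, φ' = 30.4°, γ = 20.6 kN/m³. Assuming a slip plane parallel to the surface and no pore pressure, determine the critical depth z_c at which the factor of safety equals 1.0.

Setting FS = 1.00 in FS = [c' + γz cos²β tanφ'] / [γz sinβ cosβ] and solving for z:
z = c' / [γ cosβ (FS·sinβ − cosβ·tanφ')]
  = 21.8 / [20.6·cos49.2°·(1.00·sin49.2° − cos49.2°·tan30.4°)]
  = 21.8 / [20.6·0.6534·(1.00·0.7570 − 0.6534·0.5867)]
  = 21.8 / 5.0293 = 4.335 m

z_c = 4.33 m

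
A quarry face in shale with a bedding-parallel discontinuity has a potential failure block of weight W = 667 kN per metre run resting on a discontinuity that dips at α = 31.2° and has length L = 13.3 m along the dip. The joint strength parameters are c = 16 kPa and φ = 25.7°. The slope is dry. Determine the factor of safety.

Resolving the block weight along and normal to the plane and applying the Mohr–Coulomb strength on the joint:
N' = W cosα = 667·cos31.2° = 570.5 kN/m
Driving force T = W sinα = 667·sin31.2° = 345.5 kN/m
Resisting force R = c·L + N'·tanφ = 16·13.3 + 570.5·tan25.7° = 212.8 + 274.6 = 487.4 kN/m
FS = R / T = 487.4 / 345.5 = 1.411

FS = 1.41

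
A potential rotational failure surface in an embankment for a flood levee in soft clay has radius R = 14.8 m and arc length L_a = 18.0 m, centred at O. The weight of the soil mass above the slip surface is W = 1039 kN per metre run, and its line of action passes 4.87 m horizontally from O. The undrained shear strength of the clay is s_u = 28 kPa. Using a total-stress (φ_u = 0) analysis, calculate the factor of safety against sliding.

Taking moments about the centre O, the resisting moment is provided by the undrained shear strength acting along the arc:
M_R = s_u·L_a·R = 28·18.00·14.8 = 7459.2 kN·m/m
M_D = W·d = 1039·4.87 = 5059.9 kN·m/m
FS = M_R / M_D = 7459.2 / 5059.9 = 1.474

FS = 1.47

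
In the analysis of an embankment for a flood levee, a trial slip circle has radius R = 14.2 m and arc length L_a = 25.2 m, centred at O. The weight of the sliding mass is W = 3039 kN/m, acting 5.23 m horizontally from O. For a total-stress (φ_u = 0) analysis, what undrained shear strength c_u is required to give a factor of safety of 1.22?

c_u = 54.2 kPa

FS = c_u·L_a·R / (W·d), so c_u = FS·W·d / (L_a·R).
c_u = 1.22·3039·5.23 / (25.20·14.2) = 19390.6 / 357.84 = 54.19 kPa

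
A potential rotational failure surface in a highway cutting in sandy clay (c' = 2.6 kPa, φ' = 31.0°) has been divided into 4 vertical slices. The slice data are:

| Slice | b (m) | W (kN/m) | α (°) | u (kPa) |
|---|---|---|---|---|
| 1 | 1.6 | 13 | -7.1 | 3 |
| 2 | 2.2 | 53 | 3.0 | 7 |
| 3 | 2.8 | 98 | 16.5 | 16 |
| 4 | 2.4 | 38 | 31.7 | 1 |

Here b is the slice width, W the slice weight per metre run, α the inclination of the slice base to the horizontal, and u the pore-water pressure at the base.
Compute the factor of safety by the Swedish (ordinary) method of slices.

Ordinary method of slices: FS = Σ[c'·Δl_i + (W_i cosα_i − u_i·Δl_i)·tanφ'] / Σ W_i sinα_i, with Δl_i = b_i / cosα_i.
Slice 1: Δl = 1.6/cos(-7.1°) = 1.612 m; N'_1 = 13·cos(-7.1°) − 3·1.612 = 8.1; c'Δl = 4.19; W sinα = -1.6
Slice 2: Δl = 2.2/cos3.0° = 2.203 m; N'_2 = 53·cos3.0° − 7·2.203 = 37.5; c'Δl = 5.73; W sinα = 2.8
Slice 3: Δl = 2.8/cos16.5° = 2.920 m; N'_3 = 98·cos16.5° − 16·2.920 = 47.2; c'Δl = 7.59; W sinα = 27.8
Slice 4: Δl = 2.4/cos31.7° = 2.821 m; N'_4 = 38·cos31.7° − 1·2.821 = 29.5; c'Δl = 7.33; W sinα = 20.0
Σc'Δl = 24.8 kN/m; ΣN' = 122.3 kN/m; ΣW sinα = 49.0 kN/m
Resisting = 24.8 + 122.3·tan31.0° = 24.8 + 73.5 = 98.3 kN/m
FS = 98.3 / 49.0 = 2.008

FS = 2.01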